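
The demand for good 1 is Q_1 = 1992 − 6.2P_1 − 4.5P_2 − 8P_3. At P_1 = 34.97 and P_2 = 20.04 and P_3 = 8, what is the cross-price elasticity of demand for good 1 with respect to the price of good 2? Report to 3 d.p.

-0.056

At P_1 = 34.97 and P_2 = 20.04 and P_3 = 8: Q_1 = 1621.006.
∂Q_1/∂P_2 = -4.5.
ε = (∂Q_1/∂P_2)(P_2/Q_1) = -4.5 × (20.04/1621.006) ≈ -0.056.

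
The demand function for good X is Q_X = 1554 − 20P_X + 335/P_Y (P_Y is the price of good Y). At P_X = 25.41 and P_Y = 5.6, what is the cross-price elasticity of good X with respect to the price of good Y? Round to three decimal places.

At P_X = 25.41 and P_Y = 5.6: Q_X = 1105.621.
∂Q_X/∂P_Y = −335/P_Y² = -10.6824.
ε = (∂Q_X/∂P_Y)(P_Y/Q_X) = -10.6824 × (5.6/1105.621) ≈ -0.054.
ε < 0: complements.

-0.054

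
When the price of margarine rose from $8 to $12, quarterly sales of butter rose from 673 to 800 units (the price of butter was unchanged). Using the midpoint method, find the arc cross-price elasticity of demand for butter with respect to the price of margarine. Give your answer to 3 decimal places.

0.431

ΔQ_A = 800 − 673 = 127; ΔP_B = 12 − 8 = 4.
Midpoints: Q̄_A = 736.5, P̄_B = 10.00.
ε = (ΔQ_A/Q̄_A)/(ΔP_B/P̄_B) = (127/736.5)/(4/10.00) ≈ 0.431.
ε > 0: butter and margarine are substitutes.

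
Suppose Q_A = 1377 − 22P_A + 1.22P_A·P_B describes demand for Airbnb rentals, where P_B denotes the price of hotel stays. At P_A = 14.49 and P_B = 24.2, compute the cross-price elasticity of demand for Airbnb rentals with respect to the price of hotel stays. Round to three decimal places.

At P_A = 14.49 and P_B = 24.2: Q_A = 1486.023.
∂Q_A/∂P_B = 1.22P_A = 1.22(14.49) = 17.6778.
ε = (∂Q_A/∂P_B)(P_B/Q_A) = 17.6778 × (24.2/1486.023) ≈ 0.288.

0.288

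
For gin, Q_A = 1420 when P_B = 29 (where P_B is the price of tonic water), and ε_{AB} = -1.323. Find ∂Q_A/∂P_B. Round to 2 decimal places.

ε = (∂Q_A/∂P_B)·(P_B/Q_A) ⇒ ∂Q_A/∂P_B = ε·Q_A/P_B = -1.323 × 1420/29 ≈ -64.78.

-64.78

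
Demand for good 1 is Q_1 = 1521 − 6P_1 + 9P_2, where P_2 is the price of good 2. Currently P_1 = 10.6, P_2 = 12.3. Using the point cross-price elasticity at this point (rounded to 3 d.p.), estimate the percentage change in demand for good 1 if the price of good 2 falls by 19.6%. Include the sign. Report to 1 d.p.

At P_1 = 10.6, P_2 = 12.3: Q_1 = 1568.1.
∂Q_1/∂P_2 = 9.
ε = (∂Q_1/∂P_2)(P_2/Q_1) = 9.0000 × 12.3/1568.1 ≈ 0.071.
%ΔQ_1 ≈ ε × %ΔP_2 = 0.071 × (-19.6%) = -1.4%.

-1.4%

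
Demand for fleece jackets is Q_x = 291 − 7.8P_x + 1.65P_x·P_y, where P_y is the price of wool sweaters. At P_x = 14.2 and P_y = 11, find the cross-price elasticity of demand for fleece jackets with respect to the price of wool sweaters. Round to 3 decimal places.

0.588

At P_x = 14.2 and P_y = 11: Q_x = 437.97.
∂Q_x/∂P_y = 1.65P_x = 1.65(14.2) = 23.4300.
ε = (∂Q_x/∂P_y)(P_y/Q_x) = 23.4300 × (11/437.97) ≈ 0.588.
ε > 0: substitutes.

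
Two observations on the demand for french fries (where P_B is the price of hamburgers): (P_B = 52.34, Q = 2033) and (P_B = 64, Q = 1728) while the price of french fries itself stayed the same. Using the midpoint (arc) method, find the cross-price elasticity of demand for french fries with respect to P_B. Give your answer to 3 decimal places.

ΔQ_A = 1728 − 2033 = -305; ΔP_B = 64 − 52.34 = 11.66.
Midpoints: Q̄_A = 1880.5, P̄_B = 58.17.
ε = (ΔQ_A/Q̄_A)/(ΔP_B/P̄_B) = (-305/1880.5)/(11.66/58.17) ≈ -0.809.

-0.809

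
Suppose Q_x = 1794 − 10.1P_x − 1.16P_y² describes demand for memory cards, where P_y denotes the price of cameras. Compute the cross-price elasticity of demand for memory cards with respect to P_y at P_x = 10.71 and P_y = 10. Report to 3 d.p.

At P_x = 10.71 and P_y = 10: Q_x = 1569.829.
∂Q_x/∂P_y = -2.32P_y = -2.32(10) = -23.2000.
ε = (∂Q_x/∂P_y)(P_y/Q_x) = -23.2000 × (10/1569.829) ≈ -0.148.

-0.148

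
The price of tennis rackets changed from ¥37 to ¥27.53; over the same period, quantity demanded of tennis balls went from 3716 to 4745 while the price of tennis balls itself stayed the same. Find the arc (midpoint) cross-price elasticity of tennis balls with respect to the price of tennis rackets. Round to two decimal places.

-0.83

ΔQ_A = 4745 − 3716 = 1029; ΔP_B = 27.53 − 37 = -9.47.
Midpoints: Q̄_A = 4230.5, P̄_B = 32.27.
ε = (ΔQ_A/Q̄_A)/(ΔP_B/P̄_B) = (1029/4230.5)/(-9.47/32.27) ≈ -0.83.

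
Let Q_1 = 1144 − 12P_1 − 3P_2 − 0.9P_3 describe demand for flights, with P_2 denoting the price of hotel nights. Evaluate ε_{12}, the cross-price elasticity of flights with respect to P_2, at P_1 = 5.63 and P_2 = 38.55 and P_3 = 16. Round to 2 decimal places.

At P_1 = 5.63 and P_2 = 38.55 and P_3 = 16: Q_1 = 946.39.
∂Q_1/∂P_2 = -3.
ε = (∂Q_1/∂P_2)(P_2/Q_1) = -3 × (38.55/946.39) ≈ -0.12.

-0.12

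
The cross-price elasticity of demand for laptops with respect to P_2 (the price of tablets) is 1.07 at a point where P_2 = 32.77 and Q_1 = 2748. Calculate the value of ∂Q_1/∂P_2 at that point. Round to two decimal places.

89.73

ε = (∂Q_1/∂P_2)·(P_2/Q_1) ⇒ ∂Q_1/∂P_2 = ε·Q_1/P_2 = 1.07 × 2748/32.77 ≈ 89.73.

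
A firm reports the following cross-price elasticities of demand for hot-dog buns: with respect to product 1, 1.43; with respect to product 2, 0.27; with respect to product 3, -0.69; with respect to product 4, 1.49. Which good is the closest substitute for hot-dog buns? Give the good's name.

product 4

Substitutes have ε > 0. Among the positive values, 1.49 (product 4) is largest.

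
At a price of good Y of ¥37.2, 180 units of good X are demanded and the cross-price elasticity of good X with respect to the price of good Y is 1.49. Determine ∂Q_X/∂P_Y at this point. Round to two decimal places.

7.21

ε = (∂Q_X/∂P_Y)·(P_Y/Q_X) ⇒ ∂Q_X/∂P_Y = ε·Q_X/P_Y = 1.49 × 180/37.2 ≈ 7.21.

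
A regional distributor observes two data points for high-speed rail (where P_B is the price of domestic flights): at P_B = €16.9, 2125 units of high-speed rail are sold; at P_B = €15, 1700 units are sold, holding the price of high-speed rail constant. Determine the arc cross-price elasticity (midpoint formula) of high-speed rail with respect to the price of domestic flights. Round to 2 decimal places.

1.87

ΔQ_A = 1700 − 2125 = -425; ΔP_B = 15 − 16.9 = -1.9.
Midpoints: Q̄_A = 1912.5, P̄_B = 15.95.
ε = (ΔQ_A/Q̄_A)/(ΔP_B/P̄_B) = (-425/1912.5)/(-1.9/15.95) ≈ 1.87.
ε > 0: high-speed rail and domestic flights are substitutes.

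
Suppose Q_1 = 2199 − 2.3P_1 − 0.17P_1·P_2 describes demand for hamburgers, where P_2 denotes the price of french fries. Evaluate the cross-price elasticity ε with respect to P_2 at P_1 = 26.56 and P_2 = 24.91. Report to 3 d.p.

At P_1 = 26.56 and P_2 = 24.91: Q_1 = 2025.438.
∂Q_1/∂P_2 = -0.17P_1 = -0.17(26.56) = -4.5152.
ε = (∂Q_1/∂P_2)(P_2/Q_1) = -4.5152 × (24.91/2025.438) ≈ -0.056.
ε < 0: complements.

-0.056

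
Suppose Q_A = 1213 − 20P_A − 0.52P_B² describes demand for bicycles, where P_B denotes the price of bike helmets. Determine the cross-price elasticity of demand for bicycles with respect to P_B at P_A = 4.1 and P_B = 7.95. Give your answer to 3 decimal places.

-0.060

At P_A = 4.1 and P_B = 7.95: Q_A = 1098.135.
∂Q_A/∂P_B = -1.04P_B = -1.04(7.95) = -8.2680.
ε = (∂Q_A/∂P_B)(P_B/Q_A) = -8.2680 × (7.95/1098.135) ≈ -0.060.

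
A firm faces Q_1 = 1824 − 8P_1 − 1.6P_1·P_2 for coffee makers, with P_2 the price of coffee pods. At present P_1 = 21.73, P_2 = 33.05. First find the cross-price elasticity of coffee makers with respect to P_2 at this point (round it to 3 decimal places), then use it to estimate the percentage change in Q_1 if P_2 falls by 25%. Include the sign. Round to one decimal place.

57.3%

At P_1 = 21.73, P_2 = 33.05: Q_1 = 501.078.
∂Q_1/∂P_2 = -1.6P_1 = -34.7680.
ε = (∂Q_1/∂P_2)(P_2/Q_1) = -34.7680 × 33.05/501.078 ≈ -2.293.
%ΔQ_1 ≈ ε × %ΔP_2 = -2.293 × (-25%) = 57.3%.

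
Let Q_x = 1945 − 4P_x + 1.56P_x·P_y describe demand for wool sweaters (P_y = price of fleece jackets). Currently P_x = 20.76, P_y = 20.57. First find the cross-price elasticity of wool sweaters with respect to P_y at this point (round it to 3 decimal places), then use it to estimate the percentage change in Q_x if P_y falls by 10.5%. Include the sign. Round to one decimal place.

-2.8%

At P_x = 20.76, P_y = 20.57: Q_x = 2528.132.
∂Q_x/∂P_y = 1.56P_x = 32.3856.
ε = (∂Q_x/∂P_y)(P_y/Q_x) = 32.3856 × 20.57/2528.132 ≈ 0.264.
%ΔQ_x ≈ ε × %ΔP_y = 0.264 × (-10.5%) = -2.8%.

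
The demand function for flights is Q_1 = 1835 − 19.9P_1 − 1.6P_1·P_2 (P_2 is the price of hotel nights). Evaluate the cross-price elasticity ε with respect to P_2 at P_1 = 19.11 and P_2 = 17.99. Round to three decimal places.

At P_1 = 19.11 and P_2 = 17.99: Q_1 = 904.649.
∂Q_1/∂P_2 = -1.6P_1 = -1.6(19.11) = -30.5760.
ε = (∂Q_1/∂P_2)(P_2/Q_1) = -30.5760 × (17.99/904.649) ≈ -0.608.
ε < 0: complements.

-0.608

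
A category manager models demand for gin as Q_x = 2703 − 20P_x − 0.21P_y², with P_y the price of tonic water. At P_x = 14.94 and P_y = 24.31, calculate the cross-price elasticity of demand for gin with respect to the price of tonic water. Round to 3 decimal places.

-0.109

At P_x = 14.94 and P_y = 24.31: Q_x = 2280.095.
∂Q_x/∂P_y = -0.42P_y = -0.42(24.31) = -10.2102.
ε = (∂Q_x/∂P_y)(P_y/Q_x) = -10.2102 × (24.31/2280.095) ≈ -0.109.
ε < 0: complements.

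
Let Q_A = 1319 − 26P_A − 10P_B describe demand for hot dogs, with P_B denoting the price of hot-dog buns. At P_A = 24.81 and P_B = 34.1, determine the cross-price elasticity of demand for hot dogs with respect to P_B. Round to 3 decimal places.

-1.024

At P_A = 24.81 and P_B = 34.1: Q_A = 332.94.
∂Q_A/∂P_B = -10.
ε = (∂Q_A/∂P_B)(P_B/Q_A) = -10 × (34.1/332.94) ≈ -1.024.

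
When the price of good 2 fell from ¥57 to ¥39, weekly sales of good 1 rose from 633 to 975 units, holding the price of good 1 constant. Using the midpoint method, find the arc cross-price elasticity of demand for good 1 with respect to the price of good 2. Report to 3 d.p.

-1.134

ΔQ_1 = 975 − 633 = 342; ΔP_2 = 39 − 57 = -18.
Midpoints: Q̄_1 = 804.0, P̄_2 = 48.00.
ε = (ΔQ_1/Q̄_1)/(ΔP_2/P̄_2) = (342/804.0)/(-18/48.00) ≈ -1.134.
ε < 0: good 1 and good 2 are complements.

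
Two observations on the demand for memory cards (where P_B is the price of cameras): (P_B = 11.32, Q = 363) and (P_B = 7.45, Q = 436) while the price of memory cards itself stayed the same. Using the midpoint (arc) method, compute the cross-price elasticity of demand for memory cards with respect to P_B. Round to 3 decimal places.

ΔQ_A = 436 − 363 = 73; ΔP_B = 7.45 − 11.32 = -3.87.
Midpoints: Q̄_A = 399.5, P̄_B = 9.38.
ε = (ΔQ_A/Q̄_A)/(ΔP_B/P̄_B) = (73/399.5)/(-3.87/9.38) ≈ -0.443.
ε < 0: memory cards and cameras are complements.

-0.443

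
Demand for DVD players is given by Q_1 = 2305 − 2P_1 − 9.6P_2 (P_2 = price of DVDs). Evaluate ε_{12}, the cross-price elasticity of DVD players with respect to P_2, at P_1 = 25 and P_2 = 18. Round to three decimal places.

-0.083

At P_1 = 25 and P_2 = 18: Q_1 = 2082.2.
∂Q_1/∂P_2 = -9.6.
ε = (∂Q_1/∂P_2)(P_2/Q_1) = -9.6 × (18/2082.2) ≈ -0.083.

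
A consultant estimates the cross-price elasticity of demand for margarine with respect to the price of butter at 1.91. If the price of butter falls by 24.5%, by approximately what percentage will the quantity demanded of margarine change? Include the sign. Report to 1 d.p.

-46.8%

%ΔQ ≈ ε × %ΔP of butter = 1.91 × (-24.5%) = -46.8%.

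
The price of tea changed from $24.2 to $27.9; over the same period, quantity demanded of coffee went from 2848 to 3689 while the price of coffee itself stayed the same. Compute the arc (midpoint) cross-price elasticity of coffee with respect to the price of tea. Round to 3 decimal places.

1.812

ΔQ_A = 3689 − 2848 = 841; ΔP_B = 27.9 − 24.2 = 3.7.
Midpoints: Q̄_A = 3268.5, P̄_B = 26.05.
ε = (ΔQ_A/Q̄_A)/(ΔP_B/P̄_B) = (841/3268.5)/(3.7/26.05) ≈ 1.812.
ε > 0: coffee and tea are substitutes.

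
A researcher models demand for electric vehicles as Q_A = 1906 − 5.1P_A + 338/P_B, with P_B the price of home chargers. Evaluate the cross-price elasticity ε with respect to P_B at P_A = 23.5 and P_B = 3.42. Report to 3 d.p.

-0.052

At P_A = 23.5 and P_B = 3.42: Q_A = 1884.980.
∂Q_A/∂P_B = −338/P_B² = -28.8978.
ε = (∂Q_A/∂P_B)(P_B/Q_A) = -28.8978 × (3.42/1884.980) ≈ -0.052.
ε < 0: complements.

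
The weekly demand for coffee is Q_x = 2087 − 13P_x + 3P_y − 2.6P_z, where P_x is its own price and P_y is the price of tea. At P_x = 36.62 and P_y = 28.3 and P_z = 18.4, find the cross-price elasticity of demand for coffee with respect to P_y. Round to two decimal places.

At P_x = 36.62 and P_y = 28.3 and P_z = 18.4: Q_x = 1648.
∂Q_x/∂P_y = 3.
ε = (∂Q_x/∂P_y)(P_y/Q_x) = 3 × (28.3/1648) ≈ 0.05.

0.05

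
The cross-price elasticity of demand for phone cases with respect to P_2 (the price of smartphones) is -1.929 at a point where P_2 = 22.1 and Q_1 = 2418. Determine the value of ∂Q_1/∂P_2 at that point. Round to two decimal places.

-211.06

ε = (∂Q_1/∂P_2)·(P_2/Q_1) ⇒ ∂Q_1/∂P_2 = ε·Q_1/P_2 = -1.929 × 2418/22.1 ≈ -211.06.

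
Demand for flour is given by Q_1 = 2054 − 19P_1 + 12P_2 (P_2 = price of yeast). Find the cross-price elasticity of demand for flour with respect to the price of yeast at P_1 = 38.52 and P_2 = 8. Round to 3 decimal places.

0.068

At P_1 = 38.52 and P_2 = 8: Q_1 = 1418.12.
∂Q_1/∂P_2 = 12.
ε = (∂Q_1/∂P_2)(P_2/Q_1) = 12 × (8/1418.12) ≈ 0.068.
Since ε > 0, flour and yeast are substitutes.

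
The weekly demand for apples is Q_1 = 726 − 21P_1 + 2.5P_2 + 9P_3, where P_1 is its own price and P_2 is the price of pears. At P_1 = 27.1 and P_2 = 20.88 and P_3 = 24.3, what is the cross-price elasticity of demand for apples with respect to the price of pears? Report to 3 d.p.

0.122

At P_1 = 27.1 and P_2 = 20.88 and P_3 = 24.3: Q_1 = 427.8.
∂Q_1/∂P_2 = 2.5.
ε = (∂Q_1/∂P_2)(P_2/Q_1) = 2.5 × (20.88/427.8) ≈ 0.122.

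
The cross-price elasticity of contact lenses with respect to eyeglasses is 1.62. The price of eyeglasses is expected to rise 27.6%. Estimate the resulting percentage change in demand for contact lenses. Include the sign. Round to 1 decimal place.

44.7%

%ΔQ ≈ ε × %ΔP of eyeglasses = 1.62 × (27.6%) = 44.7%.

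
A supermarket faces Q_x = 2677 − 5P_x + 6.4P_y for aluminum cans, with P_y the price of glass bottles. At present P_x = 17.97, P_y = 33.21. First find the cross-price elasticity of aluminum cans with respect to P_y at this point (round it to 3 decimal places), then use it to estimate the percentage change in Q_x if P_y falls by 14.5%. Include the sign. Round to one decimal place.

-1.1%

At P_x = 17.97, P_y = 33.21: Q_x = 2799.694.
∂Q_x/∂P_y = 6.4.
ε = (∂Q_x/∂P_y)(P_y/Q_x) = 6.4000 × 33.21/2799.694 ≈ 0.076.
%ΔQ_x ≈ ε × %ΔP_y = 0.076 × (-14.5%) = -1.1%.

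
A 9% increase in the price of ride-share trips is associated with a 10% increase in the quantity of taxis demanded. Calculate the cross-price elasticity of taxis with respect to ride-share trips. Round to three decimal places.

1.111

ε = (%ΔQ of taxis) / (%ΔP of ride-share trips) = (10%) / (9%) ≈ 1.111.
Positive cross-price elasticity: substitutes.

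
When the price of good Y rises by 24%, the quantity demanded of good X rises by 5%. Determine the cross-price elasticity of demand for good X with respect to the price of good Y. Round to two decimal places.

0.21

ε = (%ΔQ of good X) / (%ΔP of good Y) = (5%) / (24%) ≈ 0.21.
Positive cross-price elasticity: substitutes.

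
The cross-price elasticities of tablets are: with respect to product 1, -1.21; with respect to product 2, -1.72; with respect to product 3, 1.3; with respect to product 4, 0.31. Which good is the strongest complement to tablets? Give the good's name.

Complements have ε < 0. The most negative value is -1.72 (product 2).

product 2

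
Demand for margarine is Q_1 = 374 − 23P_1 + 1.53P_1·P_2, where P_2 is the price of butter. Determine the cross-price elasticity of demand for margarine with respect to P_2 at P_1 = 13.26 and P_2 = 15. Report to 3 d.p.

At P_1 = 13.26 and P_2 = 15: Q_1 = 373.337.
∂Q_1/∂P_2 = 1.53P_1 = 1.53(13.26) = 20.2878.
ε = (∂Q_1/∂P_2)(P_2/Q_1) = 20.2878 × (15/373.337) ≈ 0.815.

0.815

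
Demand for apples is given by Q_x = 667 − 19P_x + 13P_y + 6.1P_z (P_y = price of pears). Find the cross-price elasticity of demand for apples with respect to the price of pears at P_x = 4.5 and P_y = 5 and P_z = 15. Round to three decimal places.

0.088

At P_x = 4.5 and P_y = 5 and P_z = 15: Q_x = 738.
∂Q_x/∂P_y = 13.
ε = (∂Q_x/∂P_y)(P_y/Q_x) = 13 × (5/738) ≈ 0.088.
Since ε > 0, apples and pears are substitutes.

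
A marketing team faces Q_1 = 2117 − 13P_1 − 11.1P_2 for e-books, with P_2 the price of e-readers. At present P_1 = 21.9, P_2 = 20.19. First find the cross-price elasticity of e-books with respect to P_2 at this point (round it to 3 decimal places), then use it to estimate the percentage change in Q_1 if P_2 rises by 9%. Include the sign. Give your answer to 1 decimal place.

-1.3%

At P_1 = 21.9, P_2 = 20.19: Q_1 = 1608.191.
∂Q_1/∂P_2 = -11.1.
ε = (∂Q_1/∂P_2)(P_2/Q_1) = -11.1000 × 20.19/1608.191 ≈ -0.139.
%ΔQ_1 ≈ ε × %ΔP_2 = -0.139 × (9%) = -1.3%.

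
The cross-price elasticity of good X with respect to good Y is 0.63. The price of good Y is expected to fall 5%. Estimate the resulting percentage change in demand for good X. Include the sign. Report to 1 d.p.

-3.2%

%ΔQ ≈ ε × %ΔP of good Y = 0.63 × (-5%) = -3.2%.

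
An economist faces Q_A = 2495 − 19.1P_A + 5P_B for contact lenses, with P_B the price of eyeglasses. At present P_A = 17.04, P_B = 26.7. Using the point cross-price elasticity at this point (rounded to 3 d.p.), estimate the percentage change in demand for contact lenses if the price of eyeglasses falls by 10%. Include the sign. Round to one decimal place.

At P_A = 17.04, P_B = 26.7: Q_A = 2303.036.
∂Q_A/∂P_B = 5.
ε = (∂Q_A/∂P_B)(P_B/Q_A) = 5.0000 × 26.7/2303.036 ≈ 0.058.
%ΔQ_A ≈ ε × %ΔP_B = 0.058 × (-10%) = -0.6%.

-0.6%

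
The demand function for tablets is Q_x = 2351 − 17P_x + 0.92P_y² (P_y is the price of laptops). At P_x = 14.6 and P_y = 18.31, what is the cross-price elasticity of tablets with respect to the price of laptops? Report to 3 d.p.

At P_x = 14.6 and P_y = 18.31: Q_x = 2411.236.
∂Q_x/∂P_y = 1.84P_y = 1.84(18.31) = 33.6904.
ε = (∂Q_x/∂P_y)(P_y/Q_x) = 33.6904 × (18.31/2411.236) ≈ 0.256.

0.256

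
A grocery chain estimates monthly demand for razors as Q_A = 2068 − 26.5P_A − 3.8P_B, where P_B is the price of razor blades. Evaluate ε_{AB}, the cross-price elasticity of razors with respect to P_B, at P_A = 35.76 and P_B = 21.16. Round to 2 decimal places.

-0.08

At P_A = 35.76 and P_B = 21.16: Q_A = 1039.952.
∂Q_A/∂P_B = -3.8.
ε = (∂Q_A/∂P_B)(P_B/Q_A) = -3.8 × (21.16/1039.952) ≈ -0.08.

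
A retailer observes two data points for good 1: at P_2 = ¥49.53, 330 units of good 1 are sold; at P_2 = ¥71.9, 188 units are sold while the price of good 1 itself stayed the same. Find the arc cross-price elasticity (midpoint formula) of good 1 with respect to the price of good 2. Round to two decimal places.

ΔQ_1 = 188 − 330 = -142; ΔP_2 = 71.9 − 49.53 = 22.37.
Midpoints: Q̄_1 = 259.0, P̄_2 = 60.72.
ε = (ΔQ_1/Q̄_1)/(ΔP_2/P̄_2) = (-142/259.0)/(22.37/60.72) ≈ -1.49.

-1.49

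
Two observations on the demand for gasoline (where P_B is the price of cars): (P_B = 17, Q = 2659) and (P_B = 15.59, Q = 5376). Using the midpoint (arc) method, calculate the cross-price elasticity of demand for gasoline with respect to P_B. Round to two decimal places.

ΔQ_A = 5376 − 2659 = 2717; ΔP_B = 15.59 − 17 = -1.41.
Midpoints: Q̄_A = 4017.5, P̄_B = 16.30.
ε = (ΔQ_A/Q̄_A)/(ΔP_B/P̄_B) = (2717/4017.5)/(-1.41/16.30) ≈ -7.82.

-7.82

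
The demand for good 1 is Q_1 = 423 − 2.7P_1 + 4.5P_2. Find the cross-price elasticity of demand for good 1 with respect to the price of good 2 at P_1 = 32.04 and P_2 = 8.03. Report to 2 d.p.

At P_1 = 32.04 and P_2 = 8.03: Q_1 = 372.627.
∂Q_1/∂P_2 = 4.5.
ε = (∂Q_1/∂P_2)(P_2/Q_1) = 4.5 × (8.03/372.627) ≈ 0.10.

0.10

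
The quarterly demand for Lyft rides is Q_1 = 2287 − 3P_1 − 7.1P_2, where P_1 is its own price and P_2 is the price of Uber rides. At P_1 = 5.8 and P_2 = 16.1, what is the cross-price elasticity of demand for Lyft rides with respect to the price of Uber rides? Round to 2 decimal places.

At P_1 = 5.8 and P_2 = 16.1: Q_1 = 2155.29.
∂Q_1/∂P_2 = -7.1.
ε = (∂Q_1/∂P_2)(P_2/Q_1) = -7.1 × (16.1/2155.29) ≈ -0.05.

-0.05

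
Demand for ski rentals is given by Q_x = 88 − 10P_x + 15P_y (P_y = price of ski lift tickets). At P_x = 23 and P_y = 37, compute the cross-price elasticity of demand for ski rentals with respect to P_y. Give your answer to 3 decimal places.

At P_x = 23 and P_y = 37: Q_x = 413.
∂Q_x/∂P_y = 15.
ε = (∂Q_x/∂P_y)(P_y/Q_x) = 15 × (37/413) ≈ 1.344.

1.344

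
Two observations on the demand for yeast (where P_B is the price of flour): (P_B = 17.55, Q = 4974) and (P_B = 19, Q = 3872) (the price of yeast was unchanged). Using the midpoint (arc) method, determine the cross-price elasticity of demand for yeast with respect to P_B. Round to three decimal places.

-3.140

ΔQ_A = 3872 − 4974 = -1102; ΔP_B = 19 − 17.55 = 1.45.
Midpoints: Q̄_A = 4423.0, P̄_B = 18.27.
ε = (ΔQ_A/Q̄_A)/(ΔP_B/P̄_B) = (-1102/4423.0)/(1.45/18.27) ≈ -3.140.
ε < 0: yeast and flour are complements.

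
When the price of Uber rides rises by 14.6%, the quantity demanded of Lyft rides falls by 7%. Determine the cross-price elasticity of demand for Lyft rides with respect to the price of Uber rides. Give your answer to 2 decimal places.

-0.48

ε = (%ΔQ of Lyft rides) / (%ΔP of Uber rides) = (-7%) / (14.6%) ≈ -0.48.
Negative cross-price elasticity: complements.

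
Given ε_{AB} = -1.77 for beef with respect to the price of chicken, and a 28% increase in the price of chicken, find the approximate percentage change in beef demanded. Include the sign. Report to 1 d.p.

%ΔQ ≈ ε × %ΔP of chicken = -1.77 × (28%) = -49.6%.

-49.6%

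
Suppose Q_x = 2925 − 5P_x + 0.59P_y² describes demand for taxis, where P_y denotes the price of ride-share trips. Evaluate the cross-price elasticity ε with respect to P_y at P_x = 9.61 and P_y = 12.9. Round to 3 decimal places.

0.066

At P_x = 9.61 and P_y = 12.9: Q_x = 2975.132.
∂Q_x/∂P_y = 1.18P_y = 1.18(12.9) = 15.2220.
ε = (∂Q_x/∂P_y)(P_y/Q_x) = 15.2220 × (12.9/2975.132) ≈ 0.066.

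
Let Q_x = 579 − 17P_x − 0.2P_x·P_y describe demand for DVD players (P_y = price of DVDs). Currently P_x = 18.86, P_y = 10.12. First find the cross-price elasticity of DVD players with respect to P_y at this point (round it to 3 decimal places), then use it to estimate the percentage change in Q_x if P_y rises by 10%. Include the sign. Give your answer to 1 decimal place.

-1.7%

At P_x = 18.86, P_y = 10.12: Q_x = 220.207.
∂Q_x/∂P_y = -0.2P_x = -3.7720.
ε = (∂Q_x/∂P_y)(P_y/Q_x) = -3.7720 × 10.12/220.207 ≈ -0.173.
%ΔQ_x ≈ ε × %ΔP_y = -0.173 × (10%) = -1.7%.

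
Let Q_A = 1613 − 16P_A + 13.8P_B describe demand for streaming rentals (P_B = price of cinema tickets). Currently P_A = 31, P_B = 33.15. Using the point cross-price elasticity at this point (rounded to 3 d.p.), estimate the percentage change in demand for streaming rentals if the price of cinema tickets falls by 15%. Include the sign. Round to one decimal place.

-4.4%

At P_A = 31, P_B = 33.15: Q_A = 1574.47.
∂Q_A/∂P_B = 13.8.
ε = (∂Q_A/∂P_B)(P_B/Q_A) = 13.8000 × 33.15/1574.47 ≈ 0.291.
%ΔQ_A ≈ ε × %ΔP_B = 0.291 × (-15%) = -4.4%.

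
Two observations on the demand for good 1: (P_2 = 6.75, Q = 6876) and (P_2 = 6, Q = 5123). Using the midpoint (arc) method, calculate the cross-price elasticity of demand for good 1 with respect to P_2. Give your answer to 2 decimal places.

2.48

ΔQ_1 = 5123 − 6876 = -1753; ΔP_2 = 6 − 6.75 = -0.75.
Midpoints: Q̄_1 = 5999.5, P̄_2 = 6.38.
ε = (ΔQ_1/Q̄_1)/(ΔP_2/P̄_2) = (-1753/5999.5)/(-0.75/6.38) ≈ 2.48.
ε > 0: good 1 and good 2 are substitutes.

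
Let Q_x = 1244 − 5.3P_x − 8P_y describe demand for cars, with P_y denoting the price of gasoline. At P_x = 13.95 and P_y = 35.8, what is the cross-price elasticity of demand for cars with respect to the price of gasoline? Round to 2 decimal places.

At P_x = 13.95 and P_y = 35.8: Q_x = 883.665.
∂Q_x/∂P_y = -8.
ε = (∂Q_x/∂P_y)(P_y/Q_x) = -8 × (35.8/883.665) ≈ -0.32.
Since ε < 0, cars and gasoline are complements.

-0.32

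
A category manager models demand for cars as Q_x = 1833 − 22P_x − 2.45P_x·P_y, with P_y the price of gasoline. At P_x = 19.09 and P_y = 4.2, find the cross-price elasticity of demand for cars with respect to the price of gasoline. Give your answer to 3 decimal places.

-0.161

At P_x = 19.09 and P_y = 4.2: Q_x = 1216.584.
∂Q_x/∂P_y = -2.45P_x = -2.45(19.09) = -46.7705.
ε = (∂Q_x/∂P_y)(P_y/Q_x) = -46.7705 × (4.2/1216.584) ≈ -0.161.
ε < 0: complements.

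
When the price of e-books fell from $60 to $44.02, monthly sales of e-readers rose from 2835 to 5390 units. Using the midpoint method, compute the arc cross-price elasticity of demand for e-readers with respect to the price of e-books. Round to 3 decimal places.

-2.022

ΔQ_A = 5390 − 2835 = 2555; ΔP_B = 44.02 − 60 = -15.98.
Midpoints: Q̄_A = 4112.5, P̄_B = 52.01.
ε = (ΔQ_A/Q̄_A)/(ΔP_B/P̄_B) = (2555/4112.5)/(-15.98/52.01) ≈ -2.022.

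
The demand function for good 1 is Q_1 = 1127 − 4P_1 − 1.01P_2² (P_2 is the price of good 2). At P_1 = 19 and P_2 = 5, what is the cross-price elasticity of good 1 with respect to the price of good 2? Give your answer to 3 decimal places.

At P_1 = 19 and P_2 = 5: Q_1 = 1025.75.
∂Q_1/∂P_2 = -2.02P_2 = -2.02(5) = -10.1000.
ε = (∂Q_1/∂P_2)(P_2/Q_1) = -10.1000 × (5/1025.75) ≈ -0.049.
ε < 0: complements.

-0.049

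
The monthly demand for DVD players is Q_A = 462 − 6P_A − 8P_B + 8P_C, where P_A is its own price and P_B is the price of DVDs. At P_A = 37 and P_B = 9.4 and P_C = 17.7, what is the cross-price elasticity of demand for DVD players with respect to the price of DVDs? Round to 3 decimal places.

At P_A = 37 and P_B = 9.4 and P_C = 17.7: Q_A = 306.4.
∂Q_A/∂P_B = -8.
ε = (∂Q_A/∂P_B)(P_B/Q_A) = -8 × (9.4/306.4) ≈ -0.245.

-0.245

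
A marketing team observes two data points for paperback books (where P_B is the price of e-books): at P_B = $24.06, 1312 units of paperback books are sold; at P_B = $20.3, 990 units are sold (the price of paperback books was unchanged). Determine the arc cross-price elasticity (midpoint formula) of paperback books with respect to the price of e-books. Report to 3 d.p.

1.650

ΔQ_A = 990 − 1312 = -322; ΔP_B = 20.3 − 24.06 = -3.76.
Midpoints: Q̄_A = 1151.0, P̄_B = 22.18.
ε = (ΔQ_A/Q̄_A)/(ΔP_B/P̄_B) = (-322/1151.0)/(-3.76/22.18) ≈ 1.650.
ε > 0: paperback books and e-books are substitutes.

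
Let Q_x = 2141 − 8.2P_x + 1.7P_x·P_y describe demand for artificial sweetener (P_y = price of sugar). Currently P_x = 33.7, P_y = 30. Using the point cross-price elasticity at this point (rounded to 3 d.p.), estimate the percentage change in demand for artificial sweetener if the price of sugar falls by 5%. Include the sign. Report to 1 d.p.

-2.4%

At P_x = 33.7, P_y = 30: Q_x = 3583.36.
∂Q_x/∂P_y = 1.7P_x = 57.2900.
ε = (∂Q_x/∂P_y)(P_y/Q_x) = 57.2900 × 30/3583.36 ≈ 0.480.
%ΔQ_x ≈ ε × %ΔP_y = 0.480 × (-5%) = -2.4%.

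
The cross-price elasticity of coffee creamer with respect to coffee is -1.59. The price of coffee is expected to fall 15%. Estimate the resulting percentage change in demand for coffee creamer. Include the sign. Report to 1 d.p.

23.9%

%ΔQ ≈ ε × %ΔP of coffee = -1.59 × (-15%) = 23.9%.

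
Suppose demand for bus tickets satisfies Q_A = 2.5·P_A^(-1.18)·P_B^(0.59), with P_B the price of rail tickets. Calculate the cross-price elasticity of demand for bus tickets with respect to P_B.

0.59

In a log-linear (constant-elasticity) demand function, the coefficient on the exponent of P_B is the cross-price elasticity.
ε = 0.59. Positive, so bus tickets and rail tickets are substitutes.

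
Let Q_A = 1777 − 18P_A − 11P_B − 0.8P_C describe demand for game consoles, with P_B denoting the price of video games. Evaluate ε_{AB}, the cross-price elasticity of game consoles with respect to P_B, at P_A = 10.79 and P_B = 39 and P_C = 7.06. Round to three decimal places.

-0.374

At P_A = 10.79 and P_B = 39 and P_C = 7.06: Q_A = 1148.132.
∂Q_A/∂P_B = -11.
ε = (∂Q_A/∂P_B)(P_B/Q_A) = -11 × (39/1148.132) ≈ -0.374.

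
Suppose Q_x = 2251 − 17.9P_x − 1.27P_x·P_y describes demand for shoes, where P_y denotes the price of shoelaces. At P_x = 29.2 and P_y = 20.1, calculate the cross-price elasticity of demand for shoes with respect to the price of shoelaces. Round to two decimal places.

At P_x = 29.2 and P_y = 20.1: Q_x = 982.932.
∂Q_x/∂P_y = -1.27P_x = -1.27(29.2) = -37.0840.
ε = (∂Q_x/∂P_y)(P_y/Q_x) = -37.0840 × (20.1/982.932) ≈ -0.76.

-0.76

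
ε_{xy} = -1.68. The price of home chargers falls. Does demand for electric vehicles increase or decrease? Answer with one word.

ε < 0 and the price of home chargers falls, so the quantity of electric vehicles moves in the opposite direction: it increases.

increase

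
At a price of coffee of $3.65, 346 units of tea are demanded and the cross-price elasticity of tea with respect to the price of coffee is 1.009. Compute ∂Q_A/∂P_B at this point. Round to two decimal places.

ε = (∂Q_A/∂P_B)·(P_B/Q_A) ⇒ ∂Q_A/∂P_B = ε·Q_A/P_B = 1.009 × 346/3.65 ≈ 95.65.

95.65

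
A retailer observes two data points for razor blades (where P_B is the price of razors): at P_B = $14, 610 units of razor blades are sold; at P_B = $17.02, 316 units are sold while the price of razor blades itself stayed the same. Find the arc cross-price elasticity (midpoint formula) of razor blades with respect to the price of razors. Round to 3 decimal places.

-3.261

ΔQ_A = 316 − 610 = -294; ΔP_B = 17.02 − 14 = 3.02.
Midpoints: Q̄_A = 463.0, P̄_B = 15.51.
ε = (ΔQ_A/Q̄_A)/(ΔP_B/P̄_B) = (-294/463.0)/(3.02/15.51) ≈ -3.261.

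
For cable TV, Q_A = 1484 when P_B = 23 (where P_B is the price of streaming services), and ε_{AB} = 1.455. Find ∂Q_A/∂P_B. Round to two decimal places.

ε = (∂Q_A/∂P_B)·(P_B/Q_A) ⇒ ∂Q_A/∂P_B = ε·Q_A/P_B = 1.455 × 1484/23 ≈ 93.88.

93.88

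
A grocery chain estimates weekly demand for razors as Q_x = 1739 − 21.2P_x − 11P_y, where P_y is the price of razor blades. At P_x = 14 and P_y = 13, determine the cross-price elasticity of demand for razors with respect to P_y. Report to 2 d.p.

-0.11

At P_x = 14 and P_y = 13: Q_x = 1299.2.
∂Q_x/∂P_y = -11.
ε = (∂Q_x/∂P_y)(P_y/Q_x) = -11 × (13/1299.2) ≈ -0.11.
Since ε < 0, razors and razor blades are complements.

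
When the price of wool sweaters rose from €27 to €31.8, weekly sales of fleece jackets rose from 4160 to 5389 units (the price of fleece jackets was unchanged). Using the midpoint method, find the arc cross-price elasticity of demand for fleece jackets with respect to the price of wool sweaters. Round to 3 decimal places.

ΔQ_A = 5389 − 4160 = 1229; ΔP_B = 31.8 − 27 = 4.8.
Midpoints: Q̄_A = 4774.5, P̄_B = 29.40.
ε = (ΔQ_A/Q̄_A)/(ΔP_B/P̄_B) = (1229/4774.5)/(4.8/29.40) ≈ 1.577.

1.577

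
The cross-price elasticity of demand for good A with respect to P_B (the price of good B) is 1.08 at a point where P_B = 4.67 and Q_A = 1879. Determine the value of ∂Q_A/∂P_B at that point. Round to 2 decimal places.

ε = (∂Q_A/∂P_B)·(P_B/Q_A) ⇒ ∂Q_A/∂P_B = ε·Q_A/P_B = 1.08 × 1879/4.67 ≈ 434.54.

434.54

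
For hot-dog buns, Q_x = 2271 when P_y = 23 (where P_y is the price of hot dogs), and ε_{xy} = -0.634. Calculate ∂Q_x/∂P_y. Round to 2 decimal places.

ε = (∂Q_x/∂P_y)·(P_y/Q_x) ⇒ ∂Q_x/∂P_y = ε·Q_x/P_y = -0.634 × 2271/23 ≈ -62.60.

-62.60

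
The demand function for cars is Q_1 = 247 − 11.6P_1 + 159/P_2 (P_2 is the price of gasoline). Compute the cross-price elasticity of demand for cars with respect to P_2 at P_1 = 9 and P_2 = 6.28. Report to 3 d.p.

-0.151

At P_1 = 9 and P_2 = 6.28: Q_1 = 167.918.
∂Q_1/∂P_2 = −159/P_2² = -4.0316.
ε = (∂Q_1/∂P_2)(P_2/Q_1) = -4.0316 × (6.28/167.918) ≈ -0.151.
ε < 0: complements.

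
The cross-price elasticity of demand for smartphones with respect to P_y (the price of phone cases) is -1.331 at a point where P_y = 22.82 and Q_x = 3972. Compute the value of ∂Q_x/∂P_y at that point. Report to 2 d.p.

ε = (∂Q_x/∂P_y)·(P_y/Q_x) ⇒ ∂Q_x/∂P_y = ε·Q_x/P_y = -1.331 × 3972/22.82 ≈ -231.67.

-231.67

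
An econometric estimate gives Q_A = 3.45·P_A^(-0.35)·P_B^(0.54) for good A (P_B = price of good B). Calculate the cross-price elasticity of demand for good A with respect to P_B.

0.54

In a log-linear (constant-elasticity) demand function, the coefficient on the exponent of P_B is the cross-price elasticity.
ε = 0.54. Positive, so good A and good B are substitutes.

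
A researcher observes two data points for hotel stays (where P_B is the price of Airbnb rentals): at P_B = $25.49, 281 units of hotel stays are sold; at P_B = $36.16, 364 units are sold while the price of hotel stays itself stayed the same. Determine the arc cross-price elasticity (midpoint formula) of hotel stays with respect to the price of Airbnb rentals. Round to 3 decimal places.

ΔQ_A = 364 − 281 = 83; ΔP_B = 36.16 − 25.49 = 10.67.
Midpoints: Q̄_A = 322.5, P̄_B = 30.82.
ε = (ΔQ_A/Q̄_A)/(ΔP_B/P̄_B) = (83/322.5)/(10.67/30.82) ≈ 0.744.

0.744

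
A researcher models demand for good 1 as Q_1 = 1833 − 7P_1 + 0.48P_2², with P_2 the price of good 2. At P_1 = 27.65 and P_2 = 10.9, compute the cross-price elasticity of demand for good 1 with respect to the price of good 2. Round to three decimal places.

At P_1 = 27.65 and P_2 = 10.9: Q_1 = 1696.479.
∂Q_1/∂P_2 = 0.96P_2 = 0.96(10.9) = 10.4640.
ε = (∂Q_1/∂P_2)(P_2/Q_1) = 10.4640 × (10.9/1696.479) ≈ 0.067.
ε > 0: substitutes.

0.067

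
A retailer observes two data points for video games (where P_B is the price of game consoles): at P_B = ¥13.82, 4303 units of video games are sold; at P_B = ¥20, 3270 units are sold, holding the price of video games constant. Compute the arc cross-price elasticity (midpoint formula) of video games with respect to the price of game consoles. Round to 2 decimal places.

ΔQ_A = 3270 − 4303 = -1033; ΔP_B = 20 − 13.82 = 6.18.
Midpoints: Q̄_A = 3786.5, P̄_B = 16.91.
ε = (ΔQ_A/Q̄_A)/(ΔP_B/P̄_B) = (-1033/3786.5)/(6.18/16.91) ≈ -0.75.

-0.75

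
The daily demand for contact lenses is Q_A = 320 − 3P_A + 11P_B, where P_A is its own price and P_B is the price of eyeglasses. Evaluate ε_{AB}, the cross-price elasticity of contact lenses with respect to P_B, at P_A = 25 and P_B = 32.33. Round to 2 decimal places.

At P_A = 25 and P_B = 32.33: Q_A = 600.63.
∂Q_A/∂P_B = 11.
ε = (∂Q_A/∂P_B)(P_B/Q_A) = 11 × (32.33/600.63) ≈ 0.59.
Since ε > 0, contact lenses and eyeglasses are substitutes.

0.59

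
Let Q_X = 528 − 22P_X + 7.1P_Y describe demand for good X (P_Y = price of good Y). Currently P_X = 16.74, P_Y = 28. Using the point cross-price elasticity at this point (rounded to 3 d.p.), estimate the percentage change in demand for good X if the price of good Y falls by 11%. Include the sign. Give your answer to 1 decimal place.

At P_X = 16.74, P_Y = 28: Q_X = 358.52.
∂Q_X/∂P_Y = 7.1.
ε = (∂Q_X/∂P_Y)(P_Y/Q_X) = 7.1000 × 28/358.52 ≈ 0.555.
%ΔQ_X ≈ ε × %ΔP_Y = 0.555 × (-11%) = -6.1%.

-6.1%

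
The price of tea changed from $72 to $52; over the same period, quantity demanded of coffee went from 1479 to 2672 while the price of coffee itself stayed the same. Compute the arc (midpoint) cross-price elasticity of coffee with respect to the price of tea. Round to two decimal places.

ΔQ_A = 2672 − 1479 = 1193; ΔP_B = 52 − 72 = -20.
Midpoints: Q̄_A = 2075.5, P̄_B = 62.00.
ε = (ΔQ_A/Q̄_A)/(ΔP_B/P̄_B) = (1193/2075.5)/(-20/62.00) ≈ -1.78.
ε < 0: coffee and tea are complements.

-1.78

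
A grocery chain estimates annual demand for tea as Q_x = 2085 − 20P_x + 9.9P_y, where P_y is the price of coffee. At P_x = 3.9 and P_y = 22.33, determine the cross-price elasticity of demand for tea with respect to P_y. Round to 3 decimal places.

0.099

At P_x = 3.9 and P_y = 22.33: Q_x = 2228.067.
∂Q_x/∂P_y = 9.9.
ε = (∂Q_x/∂P_y)(P_y/Q_x) = 9.9 × (22.33/2228.067) ≈ 0.099.
Since ε > 0, tea and coffee are substitutes.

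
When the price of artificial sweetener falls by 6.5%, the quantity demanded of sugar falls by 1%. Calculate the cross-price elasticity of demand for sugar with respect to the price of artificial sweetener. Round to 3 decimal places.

ε = (%ΔQ of sugar) / (%ΔP of artificial sweetener) = (-1%) / (-6.5%) ≈ 0.154.

0.154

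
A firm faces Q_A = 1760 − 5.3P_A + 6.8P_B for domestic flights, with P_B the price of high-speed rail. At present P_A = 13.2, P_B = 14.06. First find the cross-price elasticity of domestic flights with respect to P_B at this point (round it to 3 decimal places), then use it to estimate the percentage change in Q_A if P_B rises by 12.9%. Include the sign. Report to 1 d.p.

0.7%

At P_A = 13.2, P_B = 14.06: Q_A = 1785.648.
∂Q_A/∂P_B = 6.8.
ε = (∂Q_A/∂P_B)(P_B/Q_A) = 6.8000 × 14.06/1785.648 ≈ 0.054.
%ΔQ_A ≈ ε × %ΔP_B = 0.054 × (12.9%) = 0.7%.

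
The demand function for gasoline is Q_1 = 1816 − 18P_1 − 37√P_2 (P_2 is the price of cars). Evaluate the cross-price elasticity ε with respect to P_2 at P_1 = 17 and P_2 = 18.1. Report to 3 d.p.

-0.058

At P_1 = 17 and P_2 = 18.1: Q_1 = 1352.587.
∂Q_1/∂P_2 = -37/(2√P_2) = -37/(2√18.1) = -4.3484.
ε = (∂Q_1/∂P_2)(P_2/Q_1) = -4.3484 × (18.1/1352.587) ≈ -0.058.
ε < 0: complements.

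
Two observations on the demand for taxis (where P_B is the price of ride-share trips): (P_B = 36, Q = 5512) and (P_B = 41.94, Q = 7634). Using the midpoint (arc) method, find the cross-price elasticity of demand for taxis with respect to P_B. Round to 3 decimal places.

ΔQ_A = 7634 − 5512 = 2122; ΔP_B = 41.94 − 36 = 5.94.
Midpoints: Q̄_A = 6573.0, P̄_B = 38.97.
ε = (ΔQ_A/Q̄_A)/(ΔP_B/P̄_B) = (2122/6573.0)/(5.94/38.97) ≈ 2.118.

2.118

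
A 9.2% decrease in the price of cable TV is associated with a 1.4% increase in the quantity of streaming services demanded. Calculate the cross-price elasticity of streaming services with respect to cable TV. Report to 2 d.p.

-0.15

ε = (%ΔQ of streaming services) / (%ΔP of cable TV) = (1.4%) / (-9.2%) ≈ -0.15.
Negative cross-price elasticity: complements.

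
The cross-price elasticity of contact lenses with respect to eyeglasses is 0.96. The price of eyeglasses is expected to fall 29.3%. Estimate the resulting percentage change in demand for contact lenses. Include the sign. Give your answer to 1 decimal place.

-28.1%

%ΔQ ≈ ε × %ΔP of eyeglasses = 0.96 × (-29.3%) = -28.1%.
Demand for contact lenses falls by about 28.1%.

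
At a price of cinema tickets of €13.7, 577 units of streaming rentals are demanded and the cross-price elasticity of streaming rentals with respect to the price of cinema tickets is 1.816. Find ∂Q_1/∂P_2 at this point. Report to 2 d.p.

ε = (∂Q_1/∂P_2)·(P_2/Q_1) ⇒ ∂Q_1/∂P_2 = ε·Q_1/P_2 = 1.816 × 577/13.7 ≈ 76.48.

76.48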